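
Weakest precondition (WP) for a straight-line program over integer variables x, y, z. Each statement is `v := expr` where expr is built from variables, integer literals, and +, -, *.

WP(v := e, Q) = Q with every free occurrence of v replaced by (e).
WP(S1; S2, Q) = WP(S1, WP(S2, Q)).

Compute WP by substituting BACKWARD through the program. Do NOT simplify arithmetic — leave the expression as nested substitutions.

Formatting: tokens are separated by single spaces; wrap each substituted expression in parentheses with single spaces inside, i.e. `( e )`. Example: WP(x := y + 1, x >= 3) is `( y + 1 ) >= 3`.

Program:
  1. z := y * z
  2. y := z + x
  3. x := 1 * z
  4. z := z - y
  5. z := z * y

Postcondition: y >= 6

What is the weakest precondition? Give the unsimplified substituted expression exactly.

post: y >= 6
stmt 5: z := z * y  -- replace 0 occurrence(s) of z with (z * y)
  => y >= 6
stmt 4: z := z - y  -- replace 0 occurrence(s) of z with (z - y)
  => y >= 6
stmt 3: x := 1 * z  -- replace 0 occurrence(s) of x with (1 * z)
  => y >= 6
stmt 2: y := z + x  -- replace 1 occurrence(s) of y with (z + x)
  => ( z + x ) >= 6
stmt 1: z := y * z  -- replace 1 occurrence(s) of z with (y * z)
  => ( ( y * z ) + x ) >= 6

Answer: ( ( y * z ) + x ) >= 6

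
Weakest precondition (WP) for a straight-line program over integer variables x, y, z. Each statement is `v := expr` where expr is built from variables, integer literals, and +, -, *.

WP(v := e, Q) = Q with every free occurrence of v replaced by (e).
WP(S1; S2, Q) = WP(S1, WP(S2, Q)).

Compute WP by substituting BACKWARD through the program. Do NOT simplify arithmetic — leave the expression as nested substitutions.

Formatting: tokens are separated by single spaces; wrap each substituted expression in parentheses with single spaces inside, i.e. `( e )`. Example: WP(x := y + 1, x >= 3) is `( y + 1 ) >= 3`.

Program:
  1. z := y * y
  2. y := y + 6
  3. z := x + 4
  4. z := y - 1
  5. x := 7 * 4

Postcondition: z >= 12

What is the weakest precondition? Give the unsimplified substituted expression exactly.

Answer: ( ( y + 6 ) - 1 ) >= 12

Derivation:
post: z >= 12
stmt 5: x := 7 * 4  -- replace 0 occurrence(s) of x with (7 * 4)
  => z >= 12
stmt 4: z := y - 1  -- replace 1 occurrence(s) of z with (y - 1)
  => ( y - 1 ) >= 12
stmt 3: z := x + 4  -- replace 0 occurrence(s) of z with (x + 4)
  => ( y - 1 ) >= 12
stmt 2: y := y + 6  -- replace 1 occurrence(s) of y with (y + 6)
  => ( ( y + 6 ) - 1 ) >= 12
stmt 1: z := y * y  -- replace 0 occurrence(s) of z with (y * y)
  => ( ( y + 6 ) - 1 ) >= 12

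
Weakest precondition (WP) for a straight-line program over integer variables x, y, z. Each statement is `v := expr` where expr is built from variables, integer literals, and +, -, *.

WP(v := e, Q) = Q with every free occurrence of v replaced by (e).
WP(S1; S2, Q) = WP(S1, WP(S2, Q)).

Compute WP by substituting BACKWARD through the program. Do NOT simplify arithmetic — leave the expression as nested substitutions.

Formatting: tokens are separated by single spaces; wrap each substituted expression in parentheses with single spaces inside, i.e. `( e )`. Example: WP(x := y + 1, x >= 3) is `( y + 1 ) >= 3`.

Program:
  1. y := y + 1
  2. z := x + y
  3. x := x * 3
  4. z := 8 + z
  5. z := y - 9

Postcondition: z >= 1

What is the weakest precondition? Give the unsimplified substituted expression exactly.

post: z >= 1
stmt 5: z := y - 9  -- replace 1 occurrence(s) of z with (y - 9)
  => ( y - 9 ) >= 1
stmt 4: z := 8 + z  -- replace 0 occurrence(s) of z with (8 + z)
  => ( y - 9 ) >= 1
stmt 3: x := x * 3  -- replace 0 occurrence(s) of x with (x * 3)
  => ( y - 9 ) >= 1
stmt 2: z := x + y  -- replace 0 occurrence(s) of z with (x + y)
  => ( y - 9 ) >= 1
stmt 1: y := y + 1  -- replace 1 occurrence(s) of y with (y + 1)
  => ( ( y + 1 ) - 9 ) >= 1

Answer: ( ( y + 1 ) - 9 ) >= 1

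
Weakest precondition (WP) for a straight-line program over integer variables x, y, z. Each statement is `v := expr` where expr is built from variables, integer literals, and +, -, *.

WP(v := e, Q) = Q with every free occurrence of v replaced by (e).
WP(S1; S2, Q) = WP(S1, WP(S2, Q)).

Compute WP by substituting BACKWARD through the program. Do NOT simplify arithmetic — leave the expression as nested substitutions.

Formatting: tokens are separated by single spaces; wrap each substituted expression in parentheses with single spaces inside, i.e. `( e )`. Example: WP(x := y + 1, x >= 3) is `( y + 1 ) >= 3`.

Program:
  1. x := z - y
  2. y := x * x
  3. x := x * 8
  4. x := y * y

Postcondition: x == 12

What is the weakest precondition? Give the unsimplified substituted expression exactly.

post: x == 12
stmt 4: x := y * y  -- replace 1 occurrence(s) of x with (y * y)
  => ( y * y ) == 12
stmt 3: x := x * 8  -- replace 0 occurrence(s) of x with (x * 8)
  => ( y * y ) == 12
stmt 2: y := x * x  -- replace 2 occurrence(s) of y with (x * x)
  => ( ( x * x ) * ( x * x ) ) == 12
stmt 1: x := z - y  -- replace 4 occurrence(s) of x with (z - y)
  => ( ( ( z - y ) * ( z - y ) ) * ( ( z - y ) * ( z - y ) ) ) == 12

Answer: ( ( ( z - y ) * ( z - y ) ) * ( ( z - y ) * ( z - y ) ) ) == 12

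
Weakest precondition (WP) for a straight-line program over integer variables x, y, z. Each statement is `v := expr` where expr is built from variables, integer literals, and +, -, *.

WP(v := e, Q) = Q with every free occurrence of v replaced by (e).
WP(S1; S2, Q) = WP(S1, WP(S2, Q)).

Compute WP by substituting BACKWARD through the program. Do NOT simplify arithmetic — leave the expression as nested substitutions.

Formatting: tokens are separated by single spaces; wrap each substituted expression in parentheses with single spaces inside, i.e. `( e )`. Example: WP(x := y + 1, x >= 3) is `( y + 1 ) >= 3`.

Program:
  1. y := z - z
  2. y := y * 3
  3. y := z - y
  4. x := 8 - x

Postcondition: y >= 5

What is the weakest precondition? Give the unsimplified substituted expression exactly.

post: y >= 5
stmt 4: x := 8 - x  -- replace 0 occurrence(s) of x with (8 - x)
  => y >= 5
stmt 3: y := z - y  -- replace 1 occurrence(s) of y with (z - y)
  => ( z - y ) >= 5
stmt 2: y := y * 3  -- replace 1 occurrence(s) of y with (y * 3)
  => ( z - ( y * 3 ) ) >= 5
stmt 1: y := z - z  -- replace 1 occurrence(s) of y with (z - z)
  => ( z - ( ( z - z ) * 3 ) ) >= 5

Answer: ( z - ( ( z - z ) * 3 ) ) >= 5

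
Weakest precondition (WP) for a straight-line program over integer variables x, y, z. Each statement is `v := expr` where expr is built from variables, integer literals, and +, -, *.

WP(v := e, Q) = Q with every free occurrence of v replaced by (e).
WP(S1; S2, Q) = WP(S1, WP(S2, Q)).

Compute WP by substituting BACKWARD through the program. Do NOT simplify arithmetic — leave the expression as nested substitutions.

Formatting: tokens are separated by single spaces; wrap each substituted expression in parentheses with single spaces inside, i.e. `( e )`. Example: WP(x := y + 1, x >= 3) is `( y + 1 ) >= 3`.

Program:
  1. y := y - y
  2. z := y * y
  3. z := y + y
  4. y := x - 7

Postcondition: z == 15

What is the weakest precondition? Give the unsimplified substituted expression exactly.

Answer: ( ( y - y ) + ( y - y ) ) == 15

Derivation:
post: z == 15
stmt 4: y := x - 7  -- replace 0 occurrence(s) of y with (x - 7)
  => z == 15
stmt 3: z := y + y  -- replace 1 occurrence(s) of z with (y + y)
  => ( y + y ) == 15
stmt 2: z := y * y  -- replace 0 occurrence(s) of z with (y * y)
  => ( y + y ) == 15
stmt 1: y := y - y  -- replace 2 occurrence(s) of y with (y - y)
  => ( ( y - y ) + ( y - y ) ) == 15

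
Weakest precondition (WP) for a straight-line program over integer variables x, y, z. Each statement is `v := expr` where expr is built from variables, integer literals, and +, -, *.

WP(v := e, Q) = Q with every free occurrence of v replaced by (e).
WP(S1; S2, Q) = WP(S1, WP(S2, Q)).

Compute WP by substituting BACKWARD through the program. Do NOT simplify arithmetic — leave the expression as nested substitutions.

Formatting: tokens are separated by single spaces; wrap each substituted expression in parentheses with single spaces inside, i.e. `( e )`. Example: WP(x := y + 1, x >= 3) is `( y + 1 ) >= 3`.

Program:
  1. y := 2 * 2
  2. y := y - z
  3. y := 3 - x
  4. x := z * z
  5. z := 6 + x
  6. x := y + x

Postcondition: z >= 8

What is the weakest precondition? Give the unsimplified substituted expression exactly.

post: z >= 8
stmt 6: x := y + x  -- replace 0 occurrence(s) of x with (y + x)
  => z >= 8
stmt 5: z := 6 + x  -- replace 1 occurrence(s) of z with (6 + x)
  => ( 6 + x ) >= 8
stmt 4: x := z * z  -- replace 1 occurrence(s) of x with (z * z)
  => ( 6 + ( z * z ) ) >= 8
stmt 3: y := 3 - x  -- replace 0 occurrence(s) of y with (3 - x)
  => ( 6 + ( z * z ) ) >= 8
stmt 2: y := y - z  -- replace 0 occurrence(s) of y with (y - z)
  => ( 6 + ( z * z ) ) >= 8
stmt 1: y := 2 * 2  -- replace 0 occurrence(s) of y with (2 * 2)
  => ( 6 + ( z * z ) ) >= 8

Answer: ( 6 + ( z * z ) ) >= 8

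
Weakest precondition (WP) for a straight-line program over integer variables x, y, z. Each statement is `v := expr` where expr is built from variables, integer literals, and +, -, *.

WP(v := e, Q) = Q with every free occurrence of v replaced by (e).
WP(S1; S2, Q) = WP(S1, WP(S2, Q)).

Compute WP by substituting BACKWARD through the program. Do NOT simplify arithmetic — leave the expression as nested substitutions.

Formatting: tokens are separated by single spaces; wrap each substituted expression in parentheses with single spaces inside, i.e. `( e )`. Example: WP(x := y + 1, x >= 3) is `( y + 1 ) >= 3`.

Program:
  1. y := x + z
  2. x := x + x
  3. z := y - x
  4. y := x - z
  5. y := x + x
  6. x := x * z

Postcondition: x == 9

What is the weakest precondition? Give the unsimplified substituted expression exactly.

post: x == 9
stmt 6: x := x * z  -- replace 1 occurrence(s) of x with (x * z)
  => ( x * z ) == 9
stmt 5: y := x + x  -- replace 0 occurrence(s) of y with (x + x)
  => ( x * z ) == 9
stmt 4: y := x - z  -- replace 0 occurrence(s) of y with (x - z)
  => ( x * z ) == 9
stmt 3: z := y - x  -- replace 1 occurrence(s) of z with (y - x)
  => ( x * ( y - x ) ) == 9
stmt 2: x := x + x  -- replace 2 occurrence(s) of x with (x + x)
  => ( ( x + x ) * ( y - ( x + x ) ) ) == 9
stmt 1: y := x + z  -- replace 1 occurrence(s) of y with (x + z)
  => ( ( x + x ) * ( ( x + z ) - ( x + x ) ) ) == 9

Answer: ( ( x + x ) * ( ( x + z ) - ( x + x ) ) ) == 9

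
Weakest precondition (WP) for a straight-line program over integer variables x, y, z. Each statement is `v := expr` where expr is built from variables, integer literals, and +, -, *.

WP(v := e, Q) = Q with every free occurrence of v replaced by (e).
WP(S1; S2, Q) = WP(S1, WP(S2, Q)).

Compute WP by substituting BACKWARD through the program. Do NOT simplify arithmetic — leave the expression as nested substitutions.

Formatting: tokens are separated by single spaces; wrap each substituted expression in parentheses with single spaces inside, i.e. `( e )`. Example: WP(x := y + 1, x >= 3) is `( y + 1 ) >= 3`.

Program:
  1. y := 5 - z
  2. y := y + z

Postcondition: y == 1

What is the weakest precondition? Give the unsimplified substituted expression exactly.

post: y == 1
stmt 2: y := y + z  -- replace 1 occurrence(s) of y with (y + z)
  => ( y + z ) == 1
stmt 1: y := 5 - z  -- replace 1 occurrence(s) of y with (5 - z)
  => ( ( 5 - z ) + z ) == 1

Answer: ( ( 5 - z ) + z ) == 1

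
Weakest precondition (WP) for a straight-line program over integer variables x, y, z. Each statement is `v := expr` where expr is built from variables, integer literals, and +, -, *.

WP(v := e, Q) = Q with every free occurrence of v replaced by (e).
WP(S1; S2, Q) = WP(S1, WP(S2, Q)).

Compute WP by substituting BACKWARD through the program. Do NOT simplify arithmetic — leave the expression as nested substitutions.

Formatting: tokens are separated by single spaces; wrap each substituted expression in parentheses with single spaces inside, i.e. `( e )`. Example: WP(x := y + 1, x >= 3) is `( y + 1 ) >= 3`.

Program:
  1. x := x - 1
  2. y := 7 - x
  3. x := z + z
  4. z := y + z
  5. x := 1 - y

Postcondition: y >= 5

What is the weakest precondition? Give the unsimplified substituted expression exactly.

Answer: ( 7 - ( x - 1 ) ) >= 5

Derivation:
post: y >= 5
stmt 5: x := 1 - y  -- replace 0 occurrence(s) of x with (1 - y)
  => y >= 5
stmt 4: z := y + z  -- replace 0 occurrence(s) of z with (y + z)
  => y >= 5
stmt 3: x := z + z  -- replace 0 occurrence(s) of x with (z + z)
  => y >= 5
stmt 2: y := 7 - x  -- replace 1 occurrence(s) of y with (7 - x)
  => ( 7 - x ) >= 5
stmt 1: x := x - 1  -- replace 1 occurrence(s) of x with (x - 1)
  => ( 7 - ( x - 1 ) ) >= 5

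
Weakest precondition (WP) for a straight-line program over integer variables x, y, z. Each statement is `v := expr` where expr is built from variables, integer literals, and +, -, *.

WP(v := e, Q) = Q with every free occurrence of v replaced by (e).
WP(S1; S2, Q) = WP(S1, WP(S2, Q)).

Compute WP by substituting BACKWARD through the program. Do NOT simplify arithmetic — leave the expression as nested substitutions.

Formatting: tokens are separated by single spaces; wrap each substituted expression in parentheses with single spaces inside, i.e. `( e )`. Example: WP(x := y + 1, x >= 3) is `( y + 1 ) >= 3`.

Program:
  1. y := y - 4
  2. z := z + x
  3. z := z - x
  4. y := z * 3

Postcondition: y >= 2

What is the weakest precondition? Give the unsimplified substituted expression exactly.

Answer: ( ( ( z + x ) - x ) * 3 ) >= 2

Derivation:
post: y >= 2
stmt 4: y := z * 3  -- replace 1 occurrence(s) of y with (z * 3)
  => ( z * 3 ) >= 2
stmt 3: z := z - x  -- replace 1 occurrence(s) of z with (z - x)
  => ( ( z - x ) * 3 ) >= 2
stmt 2: z := z + x  -- replace 1 occurrence(s) of z with (z + x)
  => ( ( ( z + x ) - x ) * 3 ) >= 2
stmt 1: y := y - 4  -- replace 0 occurrence(s) of y with (y - 4)
  => ( ( ( z + x ) - x ) * 3 ) >= 2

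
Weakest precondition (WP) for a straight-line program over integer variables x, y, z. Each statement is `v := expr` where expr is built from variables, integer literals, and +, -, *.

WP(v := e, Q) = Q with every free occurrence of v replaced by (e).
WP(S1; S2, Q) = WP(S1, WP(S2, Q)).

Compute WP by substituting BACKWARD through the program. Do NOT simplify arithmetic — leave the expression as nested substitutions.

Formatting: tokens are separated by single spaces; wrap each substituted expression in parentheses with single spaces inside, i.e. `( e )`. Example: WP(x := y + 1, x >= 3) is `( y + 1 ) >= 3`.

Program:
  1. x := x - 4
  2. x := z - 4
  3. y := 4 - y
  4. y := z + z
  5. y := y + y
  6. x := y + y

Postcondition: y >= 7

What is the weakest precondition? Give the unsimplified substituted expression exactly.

post: y >= 7
stmt 6: x := y + y  -- replace 0 occurrence(s) of x with (y + y)
  => y >= 7
stmt 5: y := y + y  -- replace 1 occurrence(s) of y with (y + y)
  => ( y + y ) >= 7
stmt 4: y := z + z  -- replace 2 occurrence(s) of y with (z + z)
  => ( ( z + z ) + ( z + z ) ) >= 7
stmt 3: y := 4 - y  -- replace 0 occurrence(s) of y with (4 - y)
  => ( ( z + z ) + ( z + z ) ) >= 7
stmt 2: x := z - 4  -- replace 0 occurrence(s) of x with (z - 4)
  => ( ( z + z ) + ( z + z ) ) >= 7
stmt 1: x := x - 4  -- replace 0 occurrence(s) of x with (x - 4)
  => ( ( z + z ) + ( z + z ) ) >= 7

Answer: ( ( z + z ) + ( z + z ) ) >= 7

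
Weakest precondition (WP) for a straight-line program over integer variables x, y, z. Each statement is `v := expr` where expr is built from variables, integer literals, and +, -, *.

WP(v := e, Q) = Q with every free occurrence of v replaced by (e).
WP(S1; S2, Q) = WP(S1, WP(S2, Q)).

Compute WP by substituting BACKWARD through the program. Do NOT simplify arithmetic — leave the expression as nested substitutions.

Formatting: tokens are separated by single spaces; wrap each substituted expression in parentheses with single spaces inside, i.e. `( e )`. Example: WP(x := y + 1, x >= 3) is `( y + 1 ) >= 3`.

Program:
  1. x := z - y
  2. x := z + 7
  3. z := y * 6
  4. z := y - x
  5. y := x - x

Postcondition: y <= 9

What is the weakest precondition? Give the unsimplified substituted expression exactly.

Answer: ( ( z + 7 ) - ( z + 7 ) ) <= 9

Derivation:
post: y <= 9
stmt 5: y := x - x  -- replace 1 occurrence(s) of y with (x - x)
  => ( x - x ) <= 9
stmt 4: z := y - x  -- replace 0 occurrence(s) of z with (y - x)
  => ( x - x ) <= 9
stmt 3: z := y * 6  -- replace 0 occurrence(s) of z with (y * 6)
  => ( x - x ) <= 9
stmt 2: x := z + 7  -- replace 2 occurrence(s) of x with (z + 7)
  => ( ( z + 7 ) - ( z + 7 ) ) <= 9
stmt 1: x := z - y  -- replace 0 occurrence(s) of x with (z - y)
  => ( ( z + 7 ) - ( z + 7 ) ) <= 9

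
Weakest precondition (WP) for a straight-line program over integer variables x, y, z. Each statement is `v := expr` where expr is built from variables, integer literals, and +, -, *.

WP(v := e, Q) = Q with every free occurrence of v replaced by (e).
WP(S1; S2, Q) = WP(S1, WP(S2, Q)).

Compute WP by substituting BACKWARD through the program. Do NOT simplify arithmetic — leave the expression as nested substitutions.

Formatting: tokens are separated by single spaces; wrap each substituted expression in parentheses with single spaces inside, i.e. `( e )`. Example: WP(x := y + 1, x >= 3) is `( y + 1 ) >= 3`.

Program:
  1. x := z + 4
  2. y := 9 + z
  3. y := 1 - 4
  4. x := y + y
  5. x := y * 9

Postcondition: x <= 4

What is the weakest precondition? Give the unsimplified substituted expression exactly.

post: x <= 4
stmt 5: x := y * 9  -- replace 1 occurrence(s) of x with (y * 9)
  => ( y * 9 ) <= 4
stmt 4: x := y + y  -- replace 0 occurrence(s) of x with (y + y)
  => ( y * 9 ) <= 4
stmt 3: y := 1 - 4  -- replace 1 occurrence(s) of y with (1 - 4)
  => ( ( 1 - 4 ) * 9 ) <= 4
stmt 2: y := 9 + z  -- replace 0 occurrence(s) of y with (9 + z)
  => ( ( 1 - 4 ) * 9 ) <= 4
stmt 1: x := z + 4  -- replace 0 occurrence(s) of x with (z + 4)
  => ( ( 1 - 4 ) * 9 ) <= 4

Answer: ( ( 1 - 4 ) * 9 ) <= 4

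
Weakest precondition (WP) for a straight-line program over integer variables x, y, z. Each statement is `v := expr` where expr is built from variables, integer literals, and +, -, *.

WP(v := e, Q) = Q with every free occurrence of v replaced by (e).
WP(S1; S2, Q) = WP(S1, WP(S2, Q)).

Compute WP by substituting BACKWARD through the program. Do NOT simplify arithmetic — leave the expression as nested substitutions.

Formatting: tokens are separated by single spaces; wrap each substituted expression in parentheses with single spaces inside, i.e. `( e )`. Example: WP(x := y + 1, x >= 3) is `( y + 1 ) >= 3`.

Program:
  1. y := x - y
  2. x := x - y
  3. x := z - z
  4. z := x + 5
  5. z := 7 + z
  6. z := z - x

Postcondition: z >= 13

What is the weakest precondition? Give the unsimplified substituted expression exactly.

post: z >= 13
stmt 6: z := z - x  -- replace 1 occurrence(s) of z with (z - x)
  => ( z - x ) >= 13
stmt 5: z := 7 + z  -- replace 1 occurrence(s) of z with (7 + z)
  => ( ( 7 + z ) - x ) >= 13
stmt 4: z := x + 5  -- replace 1 occurrence(s) of z with (x + 5)
  => ( ( 7 + ( x + 5 ) ) - x ) >= 13
stmt 3: x := z - z  -- replace 2 occurrence(s) of x with (z - z)
  => ( ( 7 + ( ( z - z ) + 5 ) ) - ( z - z ) ) >= 13
stmt 2: x := x - y  -- replace 0 occurrence(s) of x with (x - y)
  => ( ( 7 + ( ( z - z ) + 5 ) ) - ( z - z ) ) >= 13
stmt 1: y := x - y  -- replace 0 occurrence(s) of y with (x - y)
  => ( ( 7 + ( ( z - z ) + 5 ) ) - ( z - z ) ) >= 13

Answer: ( ( 7 + ( ( z - z ) + 5 ) ) - ( z - z ) ) >= 13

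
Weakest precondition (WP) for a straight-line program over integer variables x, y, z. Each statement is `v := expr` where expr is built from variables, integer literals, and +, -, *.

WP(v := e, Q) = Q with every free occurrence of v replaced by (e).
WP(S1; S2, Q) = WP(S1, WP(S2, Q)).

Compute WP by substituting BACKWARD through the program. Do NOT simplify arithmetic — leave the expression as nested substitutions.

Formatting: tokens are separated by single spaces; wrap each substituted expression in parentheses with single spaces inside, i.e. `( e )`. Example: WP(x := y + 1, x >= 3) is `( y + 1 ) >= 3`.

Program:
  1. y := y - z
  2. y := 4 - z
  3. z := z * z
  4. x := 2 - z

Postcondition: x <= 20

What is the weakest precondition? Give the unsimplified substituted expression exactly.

post: x <= 20
stmt 4: x := 2 - z  -- replace 1 occurrence(s) of x with (2 - z)
  => ( 2 - z ) <= 20
stmt 3: z := z * z  -- replace 1 occurrence(s) of z with (z * z)
  => ( 2 - ( z * z ) ) <= 20
stmt 2: y := 4 - z  -- replace 0 occurrence(s) of y with (4 - z)
  => ( 2 - ( z * z ) ) <= 20
stmt 1: y := y - z  -- replace 0 occurrence(s) of y with (y - z)
  => ( 2 - ( z * z ) ) <= 20

Answer: ( 2 - ( z * z ) ) <= 20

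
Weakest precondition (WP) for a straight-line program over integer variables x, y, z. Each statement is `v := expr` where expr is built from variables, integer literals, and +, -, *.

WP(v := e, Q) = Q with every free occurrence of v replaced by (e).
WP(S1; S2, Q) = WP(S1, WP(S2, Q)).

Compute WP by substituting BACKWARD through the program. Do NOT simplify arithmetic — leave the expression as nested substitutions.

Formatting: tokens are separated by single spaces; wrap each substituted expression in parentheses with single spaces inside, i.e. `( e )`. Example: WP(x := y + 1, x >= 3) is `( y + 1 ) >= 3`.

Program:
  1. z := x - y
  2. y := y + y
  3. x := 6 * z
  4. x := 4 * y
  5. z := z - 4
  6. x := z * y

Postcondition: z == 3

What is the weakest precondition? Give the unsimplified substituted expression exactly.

Answer: ( ( x - y ) - 4 ) == 3

Derivation:
post: z == 3
stmt 6: x := z * y  -- replace 0 occurrence(s) of x with (z * y)
  => z == 3
stmt 5: z := z - 4  -- replace 1 occurrence(s) of z with (z - 4)
  => ( z - 4 ) == 3
stmt 4: x := 4 * y  -- replace 0 occurrence(s) of x with (4 * y)
  => ( z - 4 ) == 3
stmt 3: x := 6 * z  -- replace 0 occurrence(s) of x with (6 * z)
  => ( z - 4 ) == 3
stmt 2: y := y + y  -- replace 0 occurrence(s) of y with (y + y)
  => ( z - 4 ) == 3
stmt 1: z := x - y  -- replace 1 occurrence(s) of z with (x - y)
  => ( ( x - y ) - 4 ) == 3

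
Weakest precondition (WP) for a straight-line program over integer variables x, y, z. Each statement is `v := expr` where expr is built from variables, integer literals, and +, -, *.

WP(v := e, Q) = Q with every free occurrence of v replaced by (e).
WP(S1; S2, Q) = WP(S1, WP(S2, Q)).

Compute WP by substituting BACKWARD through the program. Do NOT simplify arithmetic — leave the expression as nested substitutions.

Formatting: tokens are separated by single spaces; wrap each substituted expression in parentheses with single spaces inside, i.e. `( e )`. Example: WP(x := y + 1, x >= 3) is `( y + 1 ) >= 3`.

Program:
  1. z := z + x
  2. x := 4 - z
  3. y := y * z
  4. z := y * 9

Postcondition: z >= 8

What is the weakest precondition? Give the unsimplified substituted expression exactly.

post: z >= 8
stmt 4: z := y * 9  -- replace 1 occurrence(s) of z with (y * 9)
  => ( y * 9 ) >= 8
stmt 3: y := y * z  -- replace 1 occurrence(s) of y with (y * z)
  => ( ( y * z ) * 9 ) >= 8
stmt 2: x := 4 - z  -- replace 0 occurrence(s) of x with (4 - z)
  => ( ( y * z ) * 9 ) >= 8
stmt 1: z := z + x  -- replace 1 occurrence(s) of z with (z + x)
  => ( ( y * ( z + x ) ) * 9 ) >= 8

Answer: ( ( y * ( z + x ) ) * 9 ) >= 8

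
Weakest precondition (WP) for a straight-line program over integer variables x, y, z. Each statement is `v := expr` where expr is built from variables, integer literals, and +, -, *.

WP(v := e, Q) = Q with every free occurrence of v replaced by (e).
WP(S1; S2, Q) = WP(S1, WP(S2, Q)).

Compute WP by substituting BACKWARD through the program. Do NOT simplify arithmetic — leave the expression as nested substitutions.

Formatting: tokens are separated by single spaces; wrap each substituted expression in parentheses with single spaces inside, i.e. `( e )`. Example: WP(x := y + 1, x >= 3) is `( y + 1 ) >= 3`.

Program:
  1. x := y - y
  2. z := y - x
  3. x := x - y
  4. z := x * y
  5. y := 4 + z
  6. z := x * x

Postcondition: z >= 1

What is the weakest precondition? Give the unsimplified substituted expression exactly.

post: z >= 1
stmt 6: z := x * x  -- replace 1 occurrence(s) of z with (x * x)
  => ( x * x ) >= 1
stmt 5: y := 4 + z  -- replace 0 occurrence(s) of y with (4 + z)
  => ( x * x ) >= 1
stmt 4: z := x * y  -- replace 0 occurrence(s) of z with (x * y)
  => ( x * x ) >= 1
stmt 3: x := x - y  -- replace 2 occurrence(s) of x with (x - y)
  => ( ( x - y ) * ( x - y ) ) >= 1
stmt 2: z := y - x  -- replace 0 occurrence(s) of z with (y - x)
  => ( ( x - y ) * ( x - y ) ) >= 1
stmt 1: x := y - y  -- replace 2 occurrence(s) of x with (y - y)
  => ( ( ( y - y ) - y ) * ( ( y - y ) - y ) ) >= 1

Answer: ( ( ( y - y ) - y ) * ( ( y - y ) - y ) ) >= 1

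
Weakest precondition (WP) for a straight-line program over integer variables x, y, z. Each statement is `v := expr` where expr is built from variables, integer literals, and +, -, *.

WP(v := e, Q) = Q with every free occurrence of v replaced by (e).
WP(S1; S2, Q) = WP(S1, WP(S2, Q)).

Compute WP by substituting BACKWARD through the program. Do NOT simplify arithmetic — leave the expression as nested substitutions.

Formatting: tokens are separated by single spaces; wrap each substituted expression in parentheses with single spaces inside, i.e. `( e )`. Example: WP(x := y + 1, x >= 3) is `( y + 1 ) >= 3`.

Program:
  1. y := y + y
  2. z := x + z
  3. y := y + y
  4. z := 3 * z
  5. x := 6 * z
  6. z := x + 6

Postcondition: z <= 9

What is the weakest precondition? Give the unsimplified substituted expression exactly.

Answer: ( ( 6 * ( 3 * ( x + z ) ) ) + 6 ) <= 9

Derivation:
post: z <= 9
stmt 6: z := x + 6  -- replace 1 occurrence(s) of z with (x + 6)
  => ( x + 6 ) <= 9
stmt 5: x := 6 * z  -- replace 1 occurrence(s) of x with (6 * z)
  => ( ( 6 * z ) + 6 ) <= 9
stmt 4: z := 3 * z  -- replace 1 occurrence(s) of z with (3 * z)
  => ( ( 6 * ( 3 * z ) ) + 6 ) <= 9
stmt 3: y := y + y  -- replace 0 occurrence(s) of y with (y + y)
  => ( ( 6 * ( 3 * z ) ) + 6 ) <= 9
stmt 2: z := x + z  -- replace 1 occurrence(s) of z with (x + z)
  => ( ( 6 * ( 3 * ( x + z ) ) ) + 6 ) <= 9
stmt 1: y := y + y  -- replace 0 occurrence(s) of y with (y + y)
  => ( ( 6 * ( 3 * ( x + z ) ) ) + 6 ) <= 9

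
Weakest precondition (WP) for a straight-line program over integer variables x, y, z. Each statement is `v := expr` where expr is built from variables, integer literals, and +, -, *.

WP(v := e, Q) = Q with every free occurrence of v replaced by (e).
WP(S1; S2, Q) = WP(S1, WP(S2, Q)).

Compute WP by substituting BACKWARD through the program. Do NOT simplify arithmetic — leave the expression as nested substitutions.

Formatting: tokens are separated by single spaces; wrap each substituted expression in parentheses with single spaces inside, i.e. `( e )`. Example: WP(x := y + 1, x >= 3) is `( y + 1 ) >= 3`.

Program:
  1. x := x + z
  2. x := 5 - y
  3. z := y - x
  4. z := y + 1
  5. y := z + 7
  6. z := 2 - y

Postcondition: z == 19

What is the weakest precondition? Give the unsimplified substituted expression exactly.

post: z == 19
stmt 6: z := 2 - y  -- replace 1 occurrence(s) of z with (2 - y)
  => ( 2 - y ) == 19
stmt 5: y := z + 7  -- replace 1 occurrence(s) of y with (z + 7)
  => ( 2 - ( z + 7 ) ) == 19
stmt 4: z := y + 1  -- replace 1 occurrence(s) of z with (y + 1)
  => ( 2 - ( ( y + 1 ) + 7 ) ) == 19
stmt 3: z := y - x  -- replace 0 occurrence(s) of z with (y - x)
  => ( 2 - ( ( y + 1 ) + 7 ) ) == 19
stmt 2: x := 5 - y  -- replace 0 occurrence(s) of x with (5 - y)
  => ( 2 - ( ( y + 1 ) + 7 ) ) == 19
stmt 1: x := x + z  -- replace 0 occurrence(s) of x with (x + z)
  => ( 2 - ( ( y + 1 ) + 7 ) ) == 19

Answer: ( 2 - ( ( y + 1 ) + 7 ) ) == 19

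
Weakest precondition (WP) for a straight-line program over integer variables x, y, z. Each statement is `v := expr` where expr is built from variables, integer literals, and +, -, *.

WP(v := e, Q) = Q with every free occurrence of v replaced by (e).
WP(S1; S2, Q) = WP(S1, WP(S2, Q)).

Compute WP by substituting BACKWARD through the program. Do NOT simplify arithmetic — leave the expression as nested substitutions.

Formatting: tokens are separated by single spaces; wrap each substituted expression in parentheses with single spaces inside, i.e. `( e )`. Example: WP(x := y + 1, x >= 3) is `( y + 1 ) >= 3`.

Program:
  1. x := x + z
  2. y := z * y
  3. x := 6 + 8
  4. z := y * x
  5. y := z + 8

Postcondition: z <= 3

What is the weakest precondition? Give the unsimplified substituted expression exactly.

Answer: ( ( z * y ) * ( 6 + 8 ) ) <= 3

Derivation:
post: z <= 3
stmt 5: y := z + 8  -- replace 0 occurrence(s) of y with (z + 8)
  => z <= 3
stmt 4: z := y * x  -- replace 1 occurrence(s) of z with (y * x)
  => ( y * x ) <= 3
stmt 3: x := 6 + 8  -- replace 1 occurrence(s) of x with (6 + 8)
  => ( y * ( 6 + 8 ) ) <= 3
stmt 2: y := z * y  -- replace 1 occurrence(s) of y with (z * y)
  => ( ( z * y ) * ( 6 + 8 ) ) <= 3
stmt 1: x := x + z  -- replace 0 occurrence(s) of x with (x + z)
  => ( ( z * y ) * ( 6 + 8 ) ) <= 3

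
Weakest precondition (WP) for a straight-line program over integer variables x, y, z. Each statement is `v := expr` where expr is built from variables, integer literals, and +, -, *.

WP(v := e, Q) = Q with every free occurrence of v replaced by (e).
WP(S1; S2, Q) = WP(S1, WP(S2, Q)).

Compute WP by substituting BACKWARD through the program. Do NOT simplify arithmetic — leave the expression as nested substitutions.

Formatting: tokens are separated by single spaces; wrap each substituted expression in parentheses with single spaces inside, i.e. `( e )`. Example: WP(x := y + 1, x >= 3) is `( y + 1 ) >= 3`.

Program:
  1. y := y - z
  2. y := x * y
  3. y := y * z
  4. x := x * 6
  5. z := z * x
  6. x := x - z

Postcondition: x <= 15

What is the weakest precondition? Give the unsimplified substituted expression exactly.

Answer: ( ( x * 6 ) - ( z * ( x * 6 ) ) ) <= 15

Derivation:
post: x <= 15
stmt 6: x := x - z  -- replace 1 occurrence(s) of x with (x - z)
  => ( x - z ) <= 15
stmt 5: z := z * x  -- replace 1 occurrence(s) of z with (z * x)
  => ( x - ( z * x ) ) <= 15
stmt 4: x := x * 6  -- replace 2 occurrence(s) of x with (x * 6)
  => ( ( x * 6 ) - ( z * ( x * 6 ) ) ) <= 15
stmt 3: y := y * z  -- replace 0 occurrence(s) of y with (y * z)
  => ( ( x * 6 ) - ( z * ( x * 6 ) ) ) <= 15
stmt 2: y := x * y  -- replace 0 occurrence(s) of y with (x * y)
  => ( ( x * 6 ) - ( z * ( x * 6 ) ) ) <= 15
stmt 1: y := y - z  -- replace 0 occurrence(s) of y with (y - z)
  => ( ( x * 6 ) - ( z * ( x * 6 ) ) ) <= 15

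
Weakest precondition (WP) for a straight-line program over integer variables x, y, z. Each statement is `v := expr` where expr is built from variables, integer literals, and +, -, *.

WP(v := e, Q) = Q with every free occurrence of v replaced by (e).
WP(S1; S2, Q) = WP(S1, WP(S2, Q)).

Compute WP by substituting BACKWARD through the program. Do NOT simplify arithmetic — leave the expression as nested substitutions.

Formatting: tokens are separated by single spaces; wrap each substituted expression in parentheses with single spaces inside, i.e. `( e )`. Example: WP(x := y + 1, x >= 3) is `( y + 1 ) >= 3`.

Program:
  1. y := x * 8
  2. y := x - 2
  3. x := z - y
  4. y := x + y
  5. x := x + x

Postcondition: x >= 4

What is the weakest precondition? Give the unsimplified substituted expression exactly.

post: x >= 4
stmt 5: x := x + x  -- replace 1 occurrence(s) of x with (x + x)
  => ( x + x ) >= 4
stmt 4: y := x + y  -- replace 0 occurrence(s) of y with (x + y)
  => ( x + x ) >= 4
stmt 3: x := z - y  -- replace 2 occurrence(s) of x with (z - y)
  => ( ( z - y ) + ( z - y ) ) >= 4
stmt 2: y := x - 2  -- replace 2 occurrence(s) of y with (x - 2)
  => ( ( z - ( x - 2 ) ) + ( z - ( x - 2 ) ) ) >= 4
stmt 1: y := x * 8  -- replace 0 occurrence(s) of y with (x * 8)
  => ( ( z - ( x - 2 ) ) + ( z - ( x - 2 ) ) ) >= 4

Answer: ( ( z - ( x - 2 ) ) + ( z - ( x - 2 ) ) ) >= 4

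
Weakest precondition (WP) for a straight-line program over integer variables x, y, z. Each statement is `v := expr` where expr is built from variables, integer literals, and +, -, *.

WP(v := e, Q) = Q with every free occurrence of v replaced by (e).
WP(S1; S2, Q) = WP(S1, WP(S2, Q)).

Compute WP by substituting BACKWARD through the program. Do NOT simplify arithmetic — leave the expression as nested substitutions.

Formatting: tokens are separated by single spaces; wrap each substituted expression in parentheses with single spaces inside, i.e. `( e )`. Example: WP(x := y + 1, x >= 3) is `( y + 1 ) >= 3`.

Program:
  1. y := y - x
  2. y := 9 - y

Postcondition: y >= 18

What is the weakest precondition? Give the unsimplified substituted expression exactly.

post: y >= 18
stmt 2: y := 9 - y  -- replace 1 occurrence(s) of y with (9 - y)
  => ( 9 - y ) >= 18
stmt 1: y := y - x  -- replace 1 occurrence(s) of y with (y - x)
  => ( 9 - ( y - x ) ) >= 18

Answer: ( 9 - ( y - x ) ) >= 18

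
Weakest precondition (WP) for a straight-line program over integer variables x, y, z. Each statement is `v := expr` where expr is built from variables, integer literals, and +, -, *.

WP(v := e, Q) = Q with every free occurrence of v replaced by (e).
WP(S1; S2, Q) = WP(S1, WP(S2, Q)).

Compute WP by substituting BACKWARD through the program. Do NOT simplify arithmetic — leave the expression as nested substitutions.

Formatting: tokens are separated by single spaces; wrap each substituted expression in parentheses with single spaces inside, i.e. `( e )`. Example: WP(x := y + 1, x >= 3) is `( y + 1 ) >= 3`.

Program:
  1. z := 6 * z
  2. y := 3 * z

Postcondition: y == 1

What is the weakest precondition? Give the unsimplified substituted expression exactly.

post: y == 1
stmt 2: y := 3 * z  -- replace 1 occurrence(s) of y with (3 * z)
  => ( 3 * z ) == 1
stmt 1: z := 6 * z  -- replace 1 occurrence(s) of z with (6 * z)
  => ( 3 * ( 6 * z ) ) == 1

Answer: ( 3 * ( 6 * z ) ) == 1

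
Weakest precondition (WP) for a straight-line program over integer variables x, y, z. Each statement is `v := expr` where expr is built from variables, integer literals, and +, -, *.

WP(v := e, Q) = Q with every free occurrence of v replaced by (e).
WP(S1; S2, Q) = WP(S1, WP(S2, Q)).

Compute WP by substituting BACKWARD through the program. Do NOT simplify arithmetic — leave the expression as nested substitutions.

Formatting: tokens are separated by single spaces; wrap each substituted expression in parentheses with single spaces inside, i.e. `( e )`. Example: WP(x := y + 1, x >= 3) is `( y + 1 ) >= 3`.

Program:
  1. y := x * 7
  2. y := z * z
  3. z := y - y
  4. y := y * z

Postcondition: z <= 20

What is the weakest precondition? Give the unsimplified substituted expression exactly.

Answer: ( ( z * z ) - ( z * z ) ) <= 20

Derivation:
post: z <= 20
stmt 4: y := y * z  -- replace 0 occurrence(s) of y with (y * z)
  => z <= 20
stmt 3: z := y - y  -- replace 1 occurrence(s) of z with (y - y)
  => ( y - y ) <= 20
stmt 2: y := z * z  -- replace 2 occurrence(s) of y with (z * z)
  => ( ( z * z ) - ( z * z ) ) <= 20
stmt 1: y := x * 7  -- replace 0 occurrence(s) of y with (x * 7)
  => ( ( z * z ) - ( z * z ) ) <= 20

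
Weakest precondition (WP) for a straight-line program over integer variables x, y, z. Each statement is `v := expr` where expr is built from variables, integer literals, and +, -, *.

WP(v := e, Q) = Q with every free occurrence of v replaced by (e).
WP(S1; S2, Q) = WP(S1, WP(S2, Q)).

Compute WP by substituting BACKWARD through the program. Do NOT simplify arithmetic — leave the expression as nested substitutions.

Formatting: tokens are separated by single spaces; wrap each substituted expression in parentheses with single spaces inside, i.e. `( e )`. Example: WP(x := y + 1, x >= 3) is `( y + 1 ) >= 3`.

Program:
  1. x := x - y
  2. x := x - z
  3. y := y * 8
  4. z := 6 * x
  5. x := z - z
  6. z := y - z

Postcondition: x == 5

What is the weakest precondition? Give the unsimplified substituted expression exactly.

Answer: ( ( 6 * ( ( x - y ) - z ) ) - ( 6 * ( ( x - y ) - z ) ) ) == 5

Derivation:
post: x == 5
stmt 6: z := y - z  -- replace 0 occurrence(s) of z with (y - z)
  => x == 5
stmt 5: x := z - z  -- replace 1 occurrence(s) of x with (z - z)
  => ( z - z ) == 5
stmt 4: z := 6 * x  -- replace 2 occurrence(s) of z with (6 * x)
  => ( ( 6 * x ) - ( 6 * x ) ) == 5
stmt 3: y := y * 8  -- replace 0 occurrence(s) of y with (y * 8)
  => ( ( 6 * x ) - ( 6 * x ) ) == 5
stmt 2: x := x - z  -- replace 2 occurrence(s) of x with (x - z)
  => ( ( 6 * ( x - z ) ) - ( 6 * ( x - z ) ) ) == 5
stmt 1: x := x - y  -- replace 2 occurrence(s) of x with (x - y)
  => ( ( 6 * ( ( x - y ) - z ) ) - ( 6 * ( ( x - y ) - z ) ) ) == 5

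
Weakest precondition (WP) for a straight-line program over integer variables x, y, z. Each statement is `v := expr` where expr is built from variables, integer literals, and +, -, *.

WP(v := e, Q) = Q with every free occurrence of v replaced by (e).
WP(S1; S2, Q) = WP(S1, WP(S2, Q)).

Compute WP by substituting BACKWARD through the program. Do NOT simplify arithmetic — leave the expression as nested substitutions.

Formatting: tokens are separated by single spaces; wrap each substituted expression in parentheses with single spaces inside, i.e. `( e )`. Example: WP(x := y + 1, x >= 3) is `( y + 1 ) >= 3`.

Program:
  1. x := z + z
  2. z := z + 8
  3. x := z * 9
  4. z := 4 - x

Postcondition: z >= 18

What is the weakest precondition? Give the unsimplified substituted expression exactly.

post: z >= 18
stmt 4: z := 4 - x  -- replace 1 occurrence(s) of z with (4 - x)
  => ( 4 - x ) >= 18
stmt 3: x := z * 9  -- replace 1 occurrence(s) of x with (z * 9)
  => ( 4 - ( z * 9 ) ) >= 18
stmt 2: z := z + 8  -- replace 1 occurrence(s) of z with (z + 8)
  => ( 4 - ( ( z + 8 ) * 9 ) ) >= 18
stmt 1: x := z + z  -- replace 0 occurrence(s) of x with (z + z)
  => ( 4 - ( ( z + 8 ) * 9 ) ) >= 18

Answer: ( 4 - ( ( z + 8 ) * 9 ) ) >= 18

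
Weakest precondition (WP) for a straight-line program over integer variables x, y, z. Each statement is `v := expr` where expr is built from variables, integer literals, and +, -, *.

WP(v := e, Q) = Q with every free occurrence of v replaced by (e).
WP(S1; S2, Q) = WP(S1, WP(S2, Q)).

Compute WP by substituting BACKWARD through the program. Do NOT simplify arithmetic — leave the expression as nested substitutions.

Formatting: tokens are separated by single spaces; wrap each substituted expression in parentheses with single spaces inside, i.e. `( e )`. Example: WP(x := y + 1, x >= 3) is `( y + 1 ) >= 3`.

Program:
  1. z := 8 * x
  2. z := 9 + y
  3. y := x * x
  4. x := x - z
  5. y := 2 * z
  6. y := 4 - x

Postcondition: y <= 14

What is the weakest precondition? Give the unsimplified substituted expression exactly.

Answer: ( 4 - ( x - ( 9 + y ) ) ) <= 14

Derivation:
post: y <= 14
stmt 6: y := 4 - x  -- replace 1 occurrence(s) of y with (4 - x)
  => ( 4 - x ) <= 14
stmt 5: y := 2 * z  -- replace 0 occurrence(s) of y with (2 * z)
  => ( 4 - x ) <= 14
stmt 4: x := x - z  -- replace 1 occurrence(s) of x with (x - z)
  => ( 4 - ( x - z ) ) <= 14
stmt 3: y := x * x  -- replace 0 occurrence(s) of y with (x * x)
  => ( 4 - ( x - z ) ) <= 14
stmt 2: z := 9 + y  -- replace 1 occurrence(s) of z with (9 + y)
  => ( 4 - ( x - ( 9 + y ) ) ) <= 14
stmt 1: z := 8 * x  -- replace 0 occurrence(s) of z with (8 * x)
  => ( 4 - ( x - ( 9 + y ) ) ) <= 14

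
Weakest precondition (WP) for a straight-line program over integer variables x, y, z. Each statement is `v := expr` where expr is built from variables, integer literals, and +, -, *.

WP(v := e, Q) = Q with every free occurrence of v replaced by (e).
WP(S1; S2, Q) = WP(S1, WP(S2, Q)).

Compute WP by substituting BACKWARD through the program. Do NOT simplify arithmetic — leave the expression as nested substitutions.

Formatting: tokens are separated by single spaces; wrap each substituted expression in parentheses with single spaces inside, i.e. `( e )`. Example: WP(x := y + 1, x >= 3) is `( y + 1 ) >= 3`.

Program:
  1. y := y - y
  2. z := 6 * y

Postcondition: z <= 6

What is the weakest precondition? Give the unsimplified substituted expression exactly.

post: z <= 6
stmt 2: z := 6 * y  -- replace 1 occurrence(s) of z with (6 * y)
  => ( 6 * y ) <= 6
stmt 1: y := y - y  -- replace 1 occurrence(s) of y with (y - y)
  => ( 6 * ( y - y ) ) <= 6

Answer: ( 6 * ( y - y ) ) <= 6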